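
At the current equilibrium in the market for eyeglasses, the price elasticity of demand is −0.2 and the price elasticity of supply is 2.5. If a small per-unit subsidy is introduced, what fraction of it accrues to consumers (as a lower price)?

Consumer share = 25/27

For a small subsidy around the equilibrium, the benefit split depends on the relative slopes, which at a point are proportional to the elasticities.
Buyer share = εs/(εs + |εd|) = 2.5/(2.5 + 0.2) = 25/27; seller share = |εd|/(εs + |εd|) = 2/27.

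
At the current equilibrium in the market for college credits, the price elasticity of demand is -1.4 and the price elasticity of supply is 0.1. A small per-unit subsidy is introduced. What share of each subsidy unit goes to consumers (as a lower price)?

For a small subsidy around the equilibrium, the benefit split depends on the relative slopes, which at a point are proportional to the elasticities.
Buyer share = εs/(εs + |εd|) = 0.1/(0.1 + 1.4) = 1/15; seller share = |εd|/(εs + |εd|) = 14/15.

Consumer share = 1/15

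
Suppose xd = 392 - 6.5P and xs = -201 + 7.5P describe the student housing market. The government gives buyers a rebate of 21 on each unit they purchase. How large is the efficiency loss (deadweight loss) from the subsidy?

Pre-subsidy: 392 - 6.5P = -201 + 7.5P gives P* = 593/14, x* = 3267/28.
With the rebate, buyers effectively pay Pb = Ps − 21, where Ps is the price sellers receive.
Demand in terms of Ps becomes xd = 392 − 6.5(Ps − 21) = 528.5 - 6.5Ps. Setting this equal to supply: 528.5 - 6.5Ps = -201 + 7.5Ps, so Ps = 1459/28.
Buyers pay Pb = 1459/28 − 21 = 871/28; x' = -201 + 7.5·(1459/28) = 10629/56.
The subsidy expands output by 10629/56 − 3267/28 = 73.125 past the efficient level; on those units the gap between marginal cost and willingness to pay runs from 0 up to 21.
DWL = ½ × 21 × 73.125 = 767.8125.

Deadweight loss = 767.8125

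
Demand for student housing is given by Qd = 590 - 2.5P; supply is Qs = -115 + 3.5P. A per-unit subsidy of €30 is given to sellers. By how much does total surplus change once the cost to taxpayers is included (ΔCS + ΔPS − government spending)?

Pre-subsidy: 590 - 2.5P = -115 + 3.5P gives P* = 117.5, Q* = 296.25.
With the subsidy, sellers receive Ps = Pb + 30 for each unit, where Pb is the price buyers pay.
Supply in terms of Pb becomes Qs = -115 + 3.5(Pb + 30) = -10 + 3.5Pb. Setting this equal to demand: 590 - 2.5Pb = -10 + 3.5Pb, so Pb = 100.
Sellers receive Ps = 100 + 30 = 130; Q' = 590 − 2.5·100 = 340.
ΔCS = ½(296.25 + 340)(117.5 − 100) = 5567.1875; ΔPS = ½(296.25 + 340)(130 − 117.5) = 3976.5625.
Government spending = 30 × 340 = 10200.
Net change = 5567.1875 + 3976.5625 − 10200 = -656.25. The loss equals the DWL triangle ½·30·43.75.

Net change in total surplus = -€656.25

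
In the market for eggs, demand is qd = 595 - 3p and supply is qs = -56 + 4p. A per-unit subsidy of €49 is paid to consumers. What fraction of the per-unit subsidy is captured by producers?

Pre-subsidy: 595 - 3p = -56 + 4p gives p* = 93, q* = 316.
With the rebate, buyers effectively pay pb = ps − 49, where ps is the price sellers receive.
Demand in terms of ps becomes qd = 595 − 3(ps − 49) = 742 - 3ps. Setting this equal to supply: 742 - 3ps = -56 + 4ps, so ps = 114.
Buyers pay pb = 114 − 49 = 65; q' = -56 + 4·114 = 400.
Buyers' price falls by p* − pb = 93 − 65 = 28; sellers' price rises by ps − p* = 114 − 93 = 21.
So producers capture 21/49 = 3/7 of each unit of subsidy.

Producer share = 3/7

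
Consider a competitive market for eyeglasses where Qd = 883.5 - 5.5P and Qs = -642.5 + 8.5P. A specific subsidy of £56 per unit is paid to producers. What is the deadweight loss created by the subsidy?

Deadweight loss = £5236

Pre-subsidy: 883.5 - 5.5P = -642.5 + 8.5P gives P* = 109, Q* = 284.
With the subsidy, sellers receive Ps = Pb + 56 for each unit, where Pb is the price buyers pay.
Supply in terms of Pb becomes Qs = -642.5 + 8.5(Pb + 56) = -166.5 + 8.5Pb. Setting this equal to demand: 883.5 - 5.5Pb = -166.5 + 8.5Pb, so Pb = 75.
Sellers receive Ps = 75 + 56 = 131; Q' = 883.5 − 5.5·75 = 471.
The subsidy expands output by 471 − 284 = 187 past the efficient level; on those units the gap between marginal cost and willingness to pay runs from 0 up to 56.
DWL = ½ × 56 × 187 = 5236.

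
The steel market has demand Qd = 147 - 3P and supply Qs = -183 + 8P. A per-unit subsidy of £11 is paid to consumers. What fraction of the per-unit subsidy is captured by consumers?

Pre-subsidy: 147 - 3P = -183 + 8P gives P* = 30, Q* = 57.
With the rebate, buyers effectively pay Pb = Ps − 11, where Ps is the price sellers receive.
Demand in terms of Ps becomes Qd = 147 − 3(Ps − 11) = 180 - 3Ps. Setting this equal to supply: 180 - 3Ps = -183 + 8Ps, so Ps = 33.
Buyers pay Pb = 33 − 11 = 22; Q' = -183 + 8·33 = 81.
Buyers' price falls by P* − Pb = 30 − 22 = 8; sellers' price rises by Ps − P* = 33 − 30 = 3.
So consumers capture 8/11 = 8/11 of each unit of subsidy.

Consumer share = 8/11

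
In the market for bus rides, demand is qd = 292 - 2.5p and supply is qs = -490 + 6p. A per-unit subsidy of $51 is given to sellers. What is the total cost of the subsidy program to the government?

Pre-subsidy: 292 - 2.5p = -490 + 6p gives p* = 92, q* = 62.
With the subsidy, sellers receive ps = pb + 51 for each unit, where pb is the price buyers pay.
Supply in terms of pb becomes qs = -490 + 6(pb + 51) = -184 + 6pb. Setting this equal to demand: 292 - 2.5pb = -184 + 6pb, so pb = 56.
Sellers receive ps = 56 + 51 = 107; q' = 292 − 2.5·56 = 152.
Government outlay = subsidy × quantity = 51 × 152 = 7752.

Government cost = $7752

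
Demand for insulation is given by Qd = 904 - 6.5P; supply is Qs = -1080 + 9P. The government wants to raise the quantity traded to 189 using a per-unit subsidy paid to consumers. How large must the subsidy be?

Required subsidy s = 31 per unit

At Q = 189, invert demand for the buyer price: Pb = (904 − 189)/6.5 = 110; invert supply for the seller price: Ps = (189 − (-1080))/9 = 141.
The subsidy must fill the gap: s = Ps − Pb = 141 − 110 = 31.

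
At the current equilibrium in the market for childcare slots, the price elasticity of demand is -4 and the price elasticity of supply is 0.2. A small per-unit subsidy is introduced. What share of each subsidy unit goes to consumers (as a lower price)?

Consumer share = 1/21

For a small subsidy around the equilibrium, the benefit split depends on the relative slopes, which at a point are proportional to the elasticities.
Buyer share = εs/(εs + |εd|) = 0.2/(0.2 + 4) = 1/21; seller share = |εd|/(εs + |εd|) = 20/21.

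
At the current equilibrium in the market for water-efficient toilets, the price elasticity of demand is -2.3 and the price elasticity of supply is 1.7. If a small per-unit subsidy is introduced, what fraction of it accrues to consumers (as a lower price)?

Consumer share = 0.425

For a small subsidy around the equilibrium, the benefit split depends on the relative slopes, which at a point are proportional to the elasticities.
Buyer share = εs/(εs + |εd|) = 1.7/(1.7 + 2.3) = 0.425; seller share = |εd|/(εs + |εd|) = 0.575.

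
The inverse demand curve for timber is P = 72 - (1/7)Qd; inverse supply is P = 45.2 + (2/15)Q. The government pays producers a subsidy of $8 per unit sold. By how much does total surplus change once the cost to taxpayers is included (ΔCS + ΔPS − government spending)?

Net change in total surplus = -3360/29

Pre-subsidy: 72 - (1/7)Q = 45.2 + (2/15)Q gives Q* = 2814/29 and P* = 1686/29.
With the subsidy, sellers receive Ps = Pb + 8 for each unit, where Pb is the price buyers pay.
On the curves, Pb = 72 - (1/7)Q and Ps = 45.2 + (2/15)Q; the wedge Ps − Pb = 8 gives 45.2 + (2/15)Q − (72 - (1/7)Q) = 8, so Q' = 126.
Then Pb = 72 − (1/7)·126 = 54 and Ps = 45.2 + (2/15)·126 = 62.
ΔCS = ½(2814/29 + 126)(1686/29 − 54) = 388080/841; ΔPS = ½(2814/29 + 126)(62 − 1686/29) = 362208/841.
Government spending = 8 × 126 = 1008.
Net change = 388080/841 + 362208/841 − 1008 = -3360/29. The loss equals the DWL triangle ½·8·840/29.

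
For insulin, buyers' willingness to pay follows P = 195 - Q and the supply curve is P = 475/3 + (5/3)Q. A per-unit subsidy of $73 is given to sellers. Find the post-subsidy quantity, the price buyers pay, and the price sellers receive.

Pre-subsidy: 195 - Q = 475/3 + (5/3)Q gives Q* = 13.75 and P* = 181.25.
With the subsidy, sellers receive Ps = Pb + 73 for each unit, where Pb is the price buyers pay.
On the curves, Pb = 195 - Q and Ps = 475/3 + (5/3)Q; the wedge Ps − Pb = 73 gives 475/3 + (5/3)Q − (195 - Q) = 73, so Q' = 41.125.
Then Pb = 195 − 1·41.125 = 153.875 and Ps = 475/3 + (5/3)·41.125 = 226.875.

Q' = 41.125; buyers pay $153.875; sellers receive $226.875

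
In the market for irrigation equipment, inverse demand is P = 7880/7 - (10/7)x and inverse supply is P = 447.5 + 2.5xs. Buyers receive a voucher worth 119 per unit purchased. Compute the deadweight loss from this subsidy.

Deadweight loss = 99127/55

Pre-subsidy: 7880/7 - (10/7)x = 447.5 + 2.5x gives x* = 1899/11 and P* = 9670/11.
With the rebate, buyers effectively pay Pb = Ps − 119, where Ps is the price sellers receive.
On the curves, Pb = 7880/7 - (10/7)x and Ps = 447.5 + 2.5x; the wedge Ps − Pb = 119 gives 447.5 + 2.5x − (7880/7 - (10/7)x) = 119, so x' = 11161/55.
Then Pb = 7880/7 − (10/7)·(11161/55) = 9194/11 and Ps = 447.5 + 2.5·(11161/55) = 10503/11.
The subsidy expands output by 11161/55 − 1899/11 = 1666/55 past the efficient level; on those units the gap between marginal cost and willingness to pay runs from 0 up to 119.
DWL = ½ × 119 × 1666/55 = 99127/55.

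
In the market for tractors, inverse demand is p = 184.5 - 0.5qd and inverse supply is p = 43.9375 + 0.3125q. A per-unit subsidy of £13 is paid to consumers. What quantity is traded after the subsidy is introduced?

Pre-subsidy: 184.5 - 0.5q = 43.9375 + 0.3125q gives q* = 173 and p* = 98.
With the rebate, buyers effectively pay pb = ps − 13, where ps is the price sellers receive.
On the curves, pb = 184.5 - 0.5q and ps = 43.9375 + 0.3125q; the wedge ps − pb = 13 gives 43.9375 + 0.3125q − (184.5 - 0.5q) = 13, so q' = 189.
Then pb = 184.5 − 0.5·189 = 90 and ps = 43.9375 + 0.3125·189 = 103.

q' = 189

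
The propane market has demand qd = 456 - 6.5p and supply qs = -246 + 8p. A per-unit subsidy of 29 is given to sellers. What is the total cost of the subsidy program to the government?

Pre-subsidy: 456 - 6.5p = -246 + 8p gives p* = 1404/29, q* = 4098/29.
With the subsidy, sellers receive ps = pb + 29 for each unit, where pb is the price buyers pay.
Supply in terms of pb becomes qs = -246 + 8(pb + 29) = -14 + 8pb. Setting this equal to demand: 456 - 6.5pb = -14 + 8pb, so pb = 940/29.
Sellers receive ps = 940/29 + 29 = 1781/29; q' = 456 − 6.5·(940/29) = 7114/29.
Government outlay = subsidy × quantity = 29 × 7114/29 = 7114.

Government cost = 7114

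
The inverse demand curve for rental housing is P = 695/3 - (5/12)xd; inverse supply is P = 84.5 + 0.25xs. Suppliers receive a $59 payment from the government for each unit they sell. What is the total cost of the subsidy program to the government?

Pre-subsidy: 695/3 - (5/12)x = 84.5 + 0.25x gives x* = 220.75 and P* = 139.6875.
With the subsidy, sellers receive Ps = Pb + 59 for each unit, where Pb is the price buyers pay.
On the curves, Pb = 695/3 - (5/12)x and Ps = 84.5 + 0.25x; the wedge Ps − Pb = 59 gives 84.5 + 0.25x − (695/3 - (5/12)x) = 59, so x' = 309.25.
Then Pb = 695/3 − (5/12)·309.25 = 102.8125 and Ps = 84.5 + 0.25·309.25 = 161.8125.
Government outlay = subsidy × quantity = 59 × 309.25 = 18245.75.

Government cost = $18245.75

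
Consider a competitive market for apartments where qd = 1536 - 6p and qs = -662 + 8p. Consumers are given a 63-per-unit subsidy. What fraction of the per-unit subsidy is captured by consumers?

Pre-subsidy: 1536 - 6p = -662 + 8p gives p* = 157, q* = 594.
With the rebate, buyers effectively pay pb = ps − 63, where ps is the price sellers receive.
Demand in terms of ps becomes qd = 1536 − 6(ps − 63) = 1914 - 6ps. Setting this equal to supply: 1914 - 6ps = -662 + 8ps, so ps = 184.
Buyers pay pb = 184 − 63 = 121; q' = -662 + 8·184 = 810.
Buyers' price falls by p* − pb = 157 − 121 = 36; sellers' price rises by ps − p* = 184 − 157 = 27.
So consumers capture 36/63 = 4/7 of each unit of subsidy.

Consumer share = 4/7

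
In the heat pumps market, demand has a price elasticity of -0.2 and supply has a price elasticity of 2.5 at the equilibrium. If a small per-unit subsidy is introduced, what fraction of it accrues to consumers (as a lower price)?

For a small subsidy around the equilibrium, the benefit split depends on the relative slopes, which at a point are proportional to the elasticities.
Buyer share = εs/(εs + |εd|) = 2.5/(2.5 + 0.2) = 25/27; seller share = |εd|/(εs + |εd|) = 2/27.

Consumer share = 25/27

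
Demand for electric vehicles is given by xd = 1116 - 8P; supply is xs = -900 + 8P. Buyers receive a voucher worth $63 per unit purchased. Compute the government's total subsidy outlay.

Government cost = $22680

Pre-subsidy: 1116 - 8P = -900 + 8P gives P* = 126, x* = 108.
With the rebate, buyers effectively pay Pb = Ps − 63, where Ps is the price sellers receive.
Demand in terms of Ps becomes xd = 1116 − 8(Ps − 63) = 1620 - 8Ps. Setting this equal to supply: 1620 - 8Ps = -900 + 8Ps, so Ps = 157.5.
Buyers pay Pb = 157.5 − 63 = 94.5; x' = -900 + 8·157.5 = 360.
Government outlay = subsidy × quantity = 63 × 360 = 22680.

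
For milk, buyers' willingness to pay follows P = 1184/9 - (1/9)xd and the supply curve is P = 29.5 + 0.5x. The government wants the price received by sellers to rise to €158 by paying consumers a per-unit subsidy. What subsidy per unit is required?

At a seller price of 158, quantity supplied is -59 + 2·158 = 257.
Buyers absorb 257 only when they pay Pb = 1184/9 − (1/9)·257 = 103.
s = Ps − Pb = 158 − 103 = 55.

Required subsidy s = €55 per unit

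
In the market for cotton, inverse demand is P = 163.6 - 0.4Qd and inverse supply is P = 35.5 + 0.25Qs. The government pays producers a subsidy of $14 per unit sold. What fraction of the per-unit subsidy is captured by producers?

Producer share = 5/13

Pre-subsidy: 163.6 - 0.4Q = 35.5 + 0.25Q gives Q* = 2562/13 and P* = 1102/13.
With the subsidy, sellers receive Ps = Pb + 14 for each unit, where Pb is the price buyers pay.
On the curves, Pb = 163.6 - 0.4Q and Ps = 35.5 + 0.25Q; the wedge Ps − Pb = 14 gives 35.5 + 0.25Q − (163.6 - 0.4Q) = 14, so Q' = 2842/13.
Then Pb = 163.6 − 0.4·(2842/13) = 990/13 and Ps = 35.5 + 0.25·(2842/13) = 1172/13.
Buyers' price falls by P* − Pb = 1102/13 − 990/13 = 112/13; sellers' price rises by Ps − P* = 1172/13 − 1102/13 = 70/13.
So producers capture (70/13)/14 = 5/13 of each unit of subsidy.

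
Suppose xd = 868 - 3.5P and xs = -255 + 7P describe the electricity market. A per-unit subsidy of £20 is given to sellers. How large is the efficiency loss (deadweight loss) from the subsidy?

Deadweight loss = 1400/3

Pre-subsidy: 868 - 3.5P = -255 + 7P gives P* = 2246/21, x* = 1481/3.
With the subsidy, sellers receive Ps = Pb + 20 for each unit, where Pb is the price buyers pay.
Supply in terms of Pb becomes xs = -255 + 7(Pb + 20) = -115 + 7Pb. Setting this equal to demand: 868 - 3.5Pb = -115 + 7Pb, so Pb = 1966/21.
Sellers receive Ps = 1966/21 + 20 = 2386/21; x' = 868 − 3.5·(1966/21) = 1621/3.
The subsidy expands output by 1621/3 − 1481/3 = 140/3 past the efficient level; on those units the gap between marginal cost and willingness to pay runs from 0 up to 20.
DWL = ½ × 20 × 140/3 = 1400/3.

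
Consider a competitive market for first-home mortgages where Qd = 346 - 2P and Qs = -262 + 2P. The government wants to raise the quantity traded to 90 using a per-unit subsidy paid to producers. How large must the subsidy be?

At Q = 90, invert demand for the buyer price: Pb = (346 − 90)/2 = 128; invert supply for the seller price: Ps = (90 − (-262))/2 = 176.
The subsidy must fill the gap: s = Ps − Pb = 176 − 128 = 48.

Required subsidy s = 48 per unit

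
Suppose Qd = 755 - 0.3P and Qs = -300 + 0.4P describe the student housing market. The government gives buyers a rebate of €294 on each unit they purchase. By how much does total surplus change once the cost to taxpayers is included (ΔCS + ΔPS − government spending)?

Net change in total surplus = -€7408.8

Pre-subsidy: 755 - 0.3P = -300 + 0.4P gives P* = 10550/7, Q* = 2120/7.
With the rebate, buyers effectively pay Pb = Ps − 294, where Ps is the price sellers receive.
Demand in terms of Ps becomes Qd = 755 − 0.3(Ps − 294) = 843.2 - 0.3Ps. Setting this equal to supply: 843.2 - 0.3Ps = -300 + 0.4Ps, so Ps = 11432/7.
Buyers pay Pb = 11432/7 − 294 = 9374/7; Q' = -300 + 0.4·(11432/7) = 12364/35.
ΔCS = ½(2120/7 + 12364/35)(10550/7 − 9374/7) = 55113.6; ΔPS = ½(2120/7 + 12364/35)(11432/7 − 10550/7) = 41335.2.
Government spending = 294 × 12364/35 = 103857.6.
Net change = 55113.6 + 41335.2 − 103857.6 = -7408.8. The loss equals the DWL triangle ½·294·50.4.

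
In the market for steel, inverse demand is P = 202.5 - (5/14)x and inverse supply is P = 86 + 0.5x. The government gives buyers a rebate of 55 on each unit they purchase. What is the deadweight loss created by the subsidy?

Pre-subsidy: 202.5 - (5/14)x = 86 + 0.5x gives x* = 1631/12 and P* = 3695/24.
With the rebate, buyers effectively pay Pb = Ps − 55, where Ps is the price sellers receive.
On the curves, Pb = 202.5 - (5/14)x and Ps = 86 + 0.5x; the wedge Ps − Pb = 55 gives 86 + 0.5x − (202.5 - (5/14)x) = 55, so x' = 2401/12.
Then Pb = 202.5 − (5/14)·(2401/12) = 3145/24 and Ps = 86 + 0.5·(2401/12) = 4465/24.
The subsidy expands output by 2401/12 − 1631/12 = 385/6 past the efficient level; on those units the gap between marginal cost and willingness to pay runs from 0 up to 55.
DWL = ½ × 55 × 385/6 = 21175/12.

Deadweight loss = 21175/12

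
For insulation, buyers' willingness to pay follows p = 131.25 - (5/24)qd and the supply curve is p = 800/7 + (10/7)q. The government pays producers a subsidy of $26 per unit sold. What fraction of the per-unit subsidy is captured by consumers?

Pre-subsidy: 131.25 - (5/24)q = 800/7 + (10/7)q gives q* = 114/11 and p* = 1420/11.
With the subsidy, sellers receive ps = pb + 26 for each unit, where pb is the price buyers pay.
On the curves, pb = 131.25 - (5/24)q and ps = 800/7 + (10/7)q; the wedge ps − pb = 26 gives 800/7 + (10/7)q − (131.25 - (5/24)q) = 26, so q' = 7218/275.
Then pb = 131.25 − (5/24)·(7218/275) = 6918/55 and ps = 800/7 + (10/7)·(7218/275) = 8348/55.
Buyers' price falls by p* − pb = 1420/11 − 6918/55 = 182/55; sellers' price rises by ps − p* = 8348/55 − 1420/11 = 1248/55.
So consumers capture (182/55)/26 = 7/55 of each unit of subsidy.

Consumer share = 7/55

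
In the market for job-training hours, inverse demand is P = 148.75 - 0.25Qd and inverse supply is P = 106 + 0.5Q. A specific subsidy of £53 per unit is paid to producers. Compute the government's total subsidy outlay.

Pre-subsidy: 148.75 - 0.25Q = 106 + 0.5Q gives Q* = 57 and P* = 134.5.
With the subsidy, sellers receive Ps = Pb + 53 for each unit, where Pb is the price buyers pay.
On the curves, Pb = 148.75 - 0.25Q and Ps = 106 + 0.5Q; the wedge Ps − Pb = 53 gives 106 + 0.5Q − (148.75 - 0.25Q) = 53, so Q' = 383/3.
Then Pb = 148.75 − 0.25·(383/3) = 701/6 and Ps = 106 + 0.5·(383/3) = 1019/6.
Government outlay = subsidy × quantity = 53 × 383/3 = 20299/3.

Government cost = 20299/3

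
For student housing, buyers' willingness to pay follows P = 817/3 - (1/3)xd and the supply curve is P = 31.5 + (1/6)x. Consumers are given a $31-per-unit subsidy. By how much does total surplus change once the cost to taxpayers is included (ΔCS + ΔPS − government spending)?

Pre-subsidy: 817/3 - (1/3)x = 31.5 + (1/6)x gives x* = 1445/3 and P* = 1006/9.
With the rebate, buyers effectively pay Pb = Ps − 31, where Ps is the price sellers receive.
On the curves, Pb = 817/3 - (1/3)x and Ps = 31.5 + (1/6)x; the wedge Ps − Pb = 31 gives 31.5 + (1/6)x − (817/3 - (1/3)x) = 31, so x' = 1631/3.
Then Pb = 817/3 − (1/3)·(1631/3) = 820/9 and Ps = 31.5 + (1/6)·(1631/3) = 1099/9.
ΔCS = ½(1445/3 + 1631/3)(1006/9 − 820/9) = 95356/9; ΔPS = ½(1445/3 + 1631/3)(1099/9 − 1006/9) = 47678/9.
Government spending = 31 × 1631/3 = 50561/3.
Net change = 95356/9 + 47678/9 − 50561/3 = -961. The loss equals the DWL triangle ½·31·62.

Net change in total surplus = -$961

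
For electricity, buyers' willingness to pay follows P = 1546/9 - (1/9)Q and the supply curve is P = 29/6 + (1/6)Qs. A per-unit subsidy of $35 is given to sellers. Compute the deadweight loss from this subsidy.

Pre-subsidy: 1546/9 - (1/9)Q = 29/6 + (1/6)Q gives Q* = 601 and P* = 105.
With the subsidy, sellers receive Ps = Pb + 35 for each unit, where Pb is the price buyers pay.
On the curves, Pb = 1546/9 - (1/9)Q and Ps = 29/6 + (1/6)Q; the wedge Ps − Pb = 35 gives 29/6 + (1/6)Q − (1546/9 - (1/9)Q) = 35, so Q' = 727.
Then Pb = 1546/9 − (1/9)·727 = 91 and Ps = 29/6 + (1/6)·727 = 126.
The subsidy expands output by 727 − 601 = 126 past the efficient level; on those units the gap between marginal cost and willingness to pay runs from 0 up to 35.
DWL = ½ × 35 × 126 = 2205.

Deadweight loss = $2205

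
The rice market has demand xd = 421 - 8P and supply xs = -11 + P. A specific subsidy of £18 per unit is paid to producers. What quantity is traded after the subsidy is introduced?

Pre-subsidy: 421 - 8P = -11 + P gives P* = 48, x* = 37.
With the subsidy, sellers receive Ps = Pb + 18 for each unit, where Pb is the price buyers pay.
Supply in terms of Pb becomes xs = -11 + 1(Pb + 18) = 7 + Pb. Setting this equal to demand: 421 - 8Pb = 7 + Pb, so Pb = 46.
Sellers receive Ps = 46 + 18 = 64; x' = 421 − 8·46 = 53.

x' = 53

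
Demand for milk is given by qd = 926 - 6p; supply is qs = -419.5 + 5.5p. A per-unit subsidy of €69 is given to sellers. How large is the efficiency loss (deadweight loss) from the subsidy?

Pre-subsidy: 926 - 6p = -419.5 + 5.5p gives p* = 117, q* = 224.
With the subsidy, sellers receive ps = pb + 69 for each unit, where pb is the price buyers pay.
Supply in terms of pb becomes qs = -419.5 + 5.5(pb + 69) = -40 + 5.5pb. Setting this equal to demand: 926 - 6pb = -40 + 5.5pb, so pb = 84.
Sellers receive ps = 84 + 69 = 153; q' = 926 − 6·84 = 422.
The subsidy expands output by 422 − 224 = 198 past the efficient level; on those units the gap between marginal cost and willingness to pay runs from 0 up to 69.
DWL = ½ × 69 × 198 = 6831.

Deadweight loss = €6831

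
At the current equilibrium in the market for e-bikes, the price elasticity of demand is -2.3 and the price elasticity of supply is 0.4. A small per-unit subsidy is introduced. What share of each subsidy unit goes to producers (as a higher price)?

For a small subsidy around the equilibrium, the benefit split depends on the relative slopes, which at a point are proportional to the elasticities.
Buyer share = εs/(εs + |εd|) = 0.4/(0.4 + 2.3) = 4/27; seller share = |εd|/(εs + |εd|) = 23/27.
So producers capture 23/27 of the subsidy.

Producer share = 23/27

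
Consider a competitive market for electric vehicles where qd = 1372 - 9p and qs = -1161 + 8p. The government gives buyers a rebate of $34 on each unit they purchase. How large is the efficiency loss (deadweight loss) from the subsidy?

Pre-subsidy: 1372 - 9p = -1161 + 8p gives p* = 149, q* = 31.
With the rebate, buyers effectively pay pb = ps − 34, where ps is the price sellers receive.
Demand in terms of ps becomes qd = 1372 − 9(ps − 34) = 1678 - 9ps. Setting this equal to supply: 1678 - 9ps = -1161 + 8ps, so ps = 167.
Buyers pay pb = 167 − 34 = 133; q' = -1161 + 8·167 = 175.
The subsidy expands output by 175 − 31 = 144 past the efficient level; on those units the gap between marginal cost and willingness to pay runs from 0 up to 34.
DWL = ½ × 34 × 144 = 2448.

Deadweight loss = $2448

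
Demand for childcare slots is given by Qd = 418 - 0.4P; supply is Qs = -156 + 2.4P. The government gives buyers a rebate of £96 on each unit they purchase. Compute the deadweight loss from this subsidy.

Pre-subsidy: 418 - 0.4P = -156 + 2.4P gives P* = 205, Q* = 336.
With the rebate, buyers effectively pay Pb = Ps − 96, where Ps is the price sellers receive.
Demand in terms of Ps becomes Qd = 418 − 0.4(Ps − 96) = 456.4 - 0.4Ps. Setting this equal to supply: 456.4 - 0.4Ps = -156 + 2.4Ps, so Ps = 1531/7.
Buyers pay Pb = 1531/7 − 96 = 859/7; Q' = -156 + 2.4·(1531/7) = 12912/35.
The subsidy expands output by 12912/35 − 336 = 1152/35 past the efficient level; on those units the gap between marginal cost and willingness to pay runs from 0 up to 96.
DWL = ½ × 96 × 1152/35 = 55296/35.

Deadweight loss = 55296/35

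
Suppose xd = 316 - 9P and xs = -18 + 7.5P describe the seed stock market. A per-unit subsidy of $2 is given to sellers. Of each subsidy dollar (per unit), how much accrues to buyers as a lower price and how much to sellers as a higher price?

Pre-subsidy: 316 - 9P = -18 + 7.5P gives P* = 668/33, x* = 1472/11.
With the subsidy, sellers receive Ps = Pb + 2 for each unit, where Pb is the price buyers pay.
Supply in terms of Pb becomes xs = -18 + 7.5(Pb + 2) = -3 + 7.5Pb. Setting this equal to demand: 316 - 9Pb = -3 + 7.5Pb, so Pb = 58/3.
Sellers receive Ps = 58/3 + 2 = 64/3; x' = 316 − 9·(58/3) = 142.
Buyers' price falls by P* − Pb = 668/33 − 58/3 = 10/11; sellers' price rises by Ps − P* = 64/3 − 668/33 = 12/11.

Buyers gain 10/11 per unit; sellers gain 12/11 per unit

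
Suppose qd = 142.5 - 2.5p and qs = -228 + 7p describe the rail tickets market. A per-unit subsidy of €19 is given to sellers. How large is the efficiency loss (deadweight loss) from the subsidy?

Deadweight loss = €332.5

Pre-subsidy: 142.5 - 2.5p = -228 + 7p gives p* = 39, q* = 45.
With the subsidy, sellers receive ps = pb + 19 for each unit, where pb is the price buyers pay.
Supply in terms of pb becomes qs = -228 + 7(pb + 19) = -95 + 7pb. Setting this equal to demand: 142.5 - 2.5pb = -95 + 7pb, so pb = 25.
Sellers receive ps = 25 + 19 = 44; q' = 142.5 − 2.5·25 = 80.
The subsidy expands output by 80 − 45 = 35 past the efficient level; on those units the gap between marginal cost and willingness to pay runs from 0 up to 19.
DWL = ½ × 19 × 35 = 332.5.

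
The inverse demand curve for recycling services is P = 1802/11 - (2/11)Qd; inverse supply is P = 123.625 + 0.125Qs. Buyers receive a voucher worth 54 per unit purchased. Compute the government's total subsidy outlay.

Pre-subsidy: 1802/11 - (2/11)Q = 123.625 + 0.125Q gives Q* = 131 and P* = 140.
With the rebate, buyers effectively pay Pb = Ps − 54, where Ps is the price sellers receive.
On the curves, Pb = 1802/11 - (2/11)Q and Ps = 123.625 + 0.125Q; the wedge Ps − Pb = 54 gives 123.625 + 0.125Q − (1802/11 - (2/11)Q) = 54, so Q' = 307.
Then Pb = 1802/11 − (2/11)·307 = 108 and Ps = 123.625 + 0.125·307 = 162.
Government outlay = subsidy × quantity = 54 × 307 = 16578.

Government cost = 16578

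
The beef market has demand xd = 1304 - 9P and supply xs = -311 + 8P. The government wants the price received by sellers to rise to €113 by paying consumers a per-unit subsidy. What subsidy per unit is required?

At a seller price of 113, quantity supplied is -311 + 8·113 = 593.
Buyers absorb 593 only when they pay Pb with 1304 − 9·Pb = 593, i.e. Pb = 79.
s = Ps − Pb = 113 − 79 = 34.

Required subsidy s = €34 per unit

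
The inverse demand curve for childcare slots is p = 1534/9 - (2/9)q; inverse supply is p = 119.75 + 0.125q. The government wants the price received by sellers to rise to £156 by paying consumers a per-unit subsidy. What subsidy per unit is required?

At a seller price of 156, quantity supplied is -958 + 8·156 = 290.
Buyers absorb 290 only when they pay pb = 1534/9 − (2/9)·290 = 106.
s = ps − pb = 156 − 106 = 50.

Required subsidy s = £50 per unit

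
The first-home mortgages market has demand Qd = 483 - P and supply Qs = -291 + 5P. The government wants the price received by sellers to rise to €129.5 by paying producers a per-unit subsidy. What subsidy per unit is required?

Required subsidy s = €3 per unit

At a seller price of 129.5, quantity supplied is -291 + 5·129.5 = 356.5.
Buyers absorb 356.5 only when they pay Pb with 483 − 1·Pb = 356.5, i.e. Pb = 126.5.
s = Ps − Pb = 129.5 − 126.5 = 3.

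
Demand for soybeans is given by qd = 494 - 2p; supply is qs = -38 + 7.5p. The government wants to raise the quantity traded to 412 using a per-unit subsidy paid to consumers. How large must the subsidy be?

Required subsidy s = 19 per unit

At q = 412, invert demand for the buyer price: pb = (494 − 412)/2 = 41; invert supply for the seller price: ps = (412 − (-38))/7.5 = 60.
The subsidy must fill the gap: s = ps − pb = 60 − 41 = 19.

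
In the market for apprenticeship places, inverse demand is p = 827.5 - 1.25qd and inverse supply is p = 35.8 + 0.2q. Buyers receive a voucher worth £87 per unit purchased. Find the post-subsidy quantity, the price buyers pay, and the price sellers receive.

q' = 606; buyers pay £70; sellers receive £157

Pre-subsidy: 827.5 - 1.25q = 35.8 + 0.2q gives q* = 546 and p* = 145.
With the rebate, buyers effectively pay pb = ps − 87, where ps is the price sellers receive.
On the curves, pb = 827.5 - 1.25q and ps = 35.8 + 0.2q; the wedge ps − pb = 87 gives 35.8 + 0.2q − (827.5 - 1.25q) = 87, so q' = 606.
Then pb = 827.5 − 1.25·606 = 70 and ps = 35.8 + 0.2·606 = 157.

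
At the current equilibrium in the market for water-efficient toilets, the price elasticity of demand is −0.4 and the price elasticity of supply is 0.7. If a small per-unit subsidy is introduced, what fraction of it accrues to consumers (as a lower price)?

For a small subsidy around the equilibrium, the benefit split depends on the relative slopes, which at a point are proportional to the elasticities.
Buyer share = εs/(εs + |εd|) = 0.7/(0.7 + 0.4) = 7/11; seller share = |εd|/(εs + |εd|) = 4/11.

Consumer share = 7/11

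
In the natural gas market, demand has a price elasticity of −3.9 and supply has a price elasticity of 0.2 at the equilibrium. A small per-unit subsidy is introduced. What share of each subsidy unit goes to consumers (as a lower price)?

Consumer share = 2/41

For a small subsidy around the equilibrium, the benefit split depends on the relative slopes, which at a point are proportional to the elasticities.
Buyer share = εs/(εs + |εd|) = 0.2/(0.2 + 3.9) = 2/41; seller share = |εd|/(εs + |εd|) = 39/41.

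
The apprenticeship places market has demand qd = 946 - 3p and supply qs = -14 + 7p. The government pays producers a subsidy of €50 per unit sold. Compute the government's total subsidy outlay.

Pre-subsidy: 946 - 3p = -14 + 7p gives p* = 96, q* = 658.
With the subsidy, sellers receive ps = pb + 50 for each unit, where pb is the price buyers pay.
Supply in terms of pb becomes qs = -14 + 7(pb + 50) = 336 + 7pb. Setting this equal to demand: 946 - 3pb = 336 + 7pb, so pb = 61.
Sellers receive ps = 61 + 50 = 111; q' = 946 − 3·61 = 763.
Government outlay = subsidy × quantity = 50 × 763 = 38150.

Government cost = €38150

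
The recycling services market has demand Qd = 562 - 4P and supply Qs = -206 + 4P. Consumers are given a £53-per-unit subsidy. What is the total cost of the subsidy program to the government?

Pre-subsidy: 562 - 4P = -206 + 4P gives P* = 96, Q* = 178.
With the rebate, buyers effectively pay Pb = Ps − 53, where Ps is the price sellers receive.
Demand in terms of Ps becomes Qd = 562 − 4(Ps − 53) = 774 - 4Ps. Setting this equal to supply: 774 - 4Ps = -206 + 4Ps, so Ps = 122.5.
Buyers pay Pb = 122.5 − 53 = 69.5; Q' = -206 + 4·122.5 = 284.
Government outlay = subsidy × quantity = 53 × 284 = 15052.

Government cost = £15052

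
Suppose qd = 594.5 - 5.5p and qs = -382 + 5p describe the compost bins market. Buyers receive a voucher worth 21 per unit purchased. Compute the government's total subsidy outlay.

Pre-subsidy: 594.5 - 5.5p = -382 + 5p gives p* = 93, q* = 83.
With the rebate, buyers effectively pay pb = ps − 21, where ps is the price sellers receive.
Demand in terms of ps becomes qd = 594.5 − 5.5(ps − 21) = 710 - 5.5ps. Setting this equal to supply: 710 - 5.5ps = -382 + 5ps, so ps = 104.
Buyers pay pb = 104 − 21 = 83; q' = -382 + 5·104 = 138.
Government outlay = subsidy × quantity = 21 × 138 = 2898.

Government cost = 2898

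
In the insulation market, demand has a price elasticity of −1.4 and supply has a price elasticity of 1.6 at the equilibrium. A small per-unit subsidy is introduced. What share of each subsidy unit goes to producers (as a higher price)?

For a small subsidy around the equilibrium, the benefit split depends on the relative slopes, which at a point are proportional to the elasticities.
Buyer share = εs/(εs + |εd|) = 1.6/(1.6 + 1.4) = 8/15; seller share = |εd|/(εs + |εd|) = 7/15.
So producers capture 7/15 of the subsidy.

Producer share = 7/15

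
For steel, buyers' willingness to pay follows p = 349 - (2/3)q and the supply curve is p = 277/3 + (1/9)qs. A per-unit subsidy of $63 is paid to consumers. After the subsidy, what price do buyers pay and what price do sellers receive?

Pre-subsidy: 349 - (2/3)q = 277/3 + (1/9)q gives q* = 330 and p* = 129.
With the rebate, buyers effectively pay pb = ps − 63, where ps is the price sellers receive.
On the curves, pb = 349 - (2/3)q and ps = 277/3 + (1/9)q; the wedge ps − pb = 63 gives 277/3 + (1/9)q − (349 - (2/3)q) = 63, so q' = 411.
Then pb = 349 − (2/3)·411 = 75 and ps = 277/3 + (1/9)·411 = 138.

Buyers pay $75; sellers receive $138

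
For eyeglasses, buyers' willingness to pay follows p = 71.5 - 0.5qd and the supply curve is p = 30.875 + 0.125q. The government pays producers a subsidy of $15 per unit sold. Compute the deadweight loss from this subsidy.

Deadweight loss = $180

Pre-subsidy: 71.5 - 0.5q = 30.875 + 0.125q gives q* = 65 and p* = 39.
With the subsidy, sellers receive ps = pb + 15 for each unit, where pb is the price buyers pay.
On the curves, pb = 71.5 - 0.5q and ps = 30.875 + 0.125q; the wedge ps − pb = 15 gives 30.875 + 0.125q − (71.5 - 0.5q) = 15, so q' = 89.
Then pb = 71.5 − 0.5·89 = 27 and ps = 30.875 + 0.125·89 = 42.
The subsidy expands output by 89 − 65 = 24 past the efficient level; on those units the gap between marginal cost and willingness to pay runs from 0 up to 15.
DWL = ½ × 15 × 24 = 180.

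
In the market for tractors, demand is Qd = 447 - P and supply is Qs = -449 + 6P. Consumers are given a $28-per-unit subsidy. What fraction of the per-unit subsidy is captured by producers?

Producer share = 1/7

Pre-subsidy: 447 - P = -449 + 6P gives P* = 128, Q* = 319.
With the rebate, buyers effectively pay Pb = Ps − 28, where Ps is the price sellers receive.
Demand in terms of Ps becomes Qd = 447 − 1(Ps − 28) = 475 - Ps. Setting this equal to supply: 475 - Ps = -449 + 6Ps, so Ps = 132.
Buyers pay Pb = 132 − 28 = 104; Q' = -449 + 6·132 = 343.
Buyers' price falls by P* − Pb = 128 − 104 = 24; sellers' price rises by Ps − P* = 132 − 128 = 4.
So producers capture 4/28 = 1/7 of each unit of subsidy.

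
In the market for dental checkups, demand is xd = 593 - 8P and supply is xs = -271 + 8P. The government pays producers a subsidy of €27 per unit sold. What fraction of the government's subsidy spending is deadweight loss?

DWL / government spending = 54/269

Pre-subsidy: 593 - 8P = -271 + 8P gives P* = 54, x* = 161.
With the subsidy, sellers receive Ps = Pb + 27 for each unit, where Pb is the price buyers pay.
Supply in terms of Pb becomes xs = -271 + 8(Pb + 27) = -55 + 8Pb. Setting this equal to demand: 593 - 8Pb = -55 + 8Pb, so Pb = 40.5.
Sellers receive Ps = 40.5 + 27 = 67.5; x' = 593 − 8·40.5 = 269.
ΔCS = ½(161 + 269)(54 − 40.5) = 2902.5; ΔPS = ½(161 + 269)(67.5 − 54) = 2902.5.
Government spending = 27 × 269 = 7263.
DWL = ½ × 27 × (269 − 161) = 1458; fraction = 1458 / 7263 = 54/269.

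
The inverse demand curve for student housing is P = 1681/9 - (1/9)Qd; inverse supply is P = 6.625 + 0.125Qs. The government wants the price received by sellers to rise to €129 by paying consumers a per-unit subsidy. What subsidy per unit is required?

At a seller price of 129, quantity supplied is -53 + 8·129 = 979.
Buyers absorb 979 only when they pay Pb = 1681/9 − (1/9)·979 = 78.
s = Ps − Pb = 129 − 78 = 51.

Required subsidy s = €51 per unit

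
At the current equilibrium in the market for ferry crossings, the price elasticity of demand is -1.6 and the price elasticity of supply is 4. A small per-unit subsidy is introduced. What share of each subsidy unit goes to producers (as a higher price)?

For a small subsidy around the equilibrium, the benefit split depends on the relative slopes, which at a point are proportional to the elasticities.
Buyer share = εs/(εs + |εd|) = 4/(4 + 1.6) = 5/7; seller share = |εd|/(εs + |εd|) = 2/7.
So producers capture 2/7 of the subsidy.

Producer share = 2/7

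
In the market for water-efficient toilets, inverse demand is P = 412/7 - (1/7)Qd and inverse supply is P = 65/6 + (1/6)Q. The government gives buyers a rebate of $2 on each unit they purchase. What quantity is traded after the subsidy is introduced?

Q' = 2101/13

Pre-subsidy: 412/7 - (1/7)Q = 65/6 + (1/6)Q gives Q* = 2017/13 and P* = 477/13.
With the rebate, buyers effectively pay Pb = Ps − 2, where Ps is the price sellers receive.
On the curves, Pb = 412/7 - (1/7)Q and Ps = 65/6 + (1/6)Q; the wedge Ps − Pb = 2 gives 65/6 + (1/6)Q − (412/7 - (1/7)Q) = 2, so Q' = 2101/13.
Then Pb = 412/7 − (1/7)·(2101/13) = 465/13 and Ps = 65/6 + (1/6)·(2101/13) = 491/13.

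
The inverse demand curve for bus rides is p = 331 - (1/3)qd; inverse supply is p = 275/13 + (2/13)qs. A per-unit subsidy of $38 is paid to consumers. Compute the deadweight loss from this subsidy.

Pre-subsidy: 331 - (1/3)q = 275/13 + (2/13)q gives q* = 636 and p* = 119.
With the rebate, buyers effectively pay pb = ps − 38, where ps is the price sellers receive.
On the curves, pb = 331 - (1/3)q and ps = 275/13 + (2/13)q; the wedge ps − pb = 38 gives 275/13 + (2/13)q − (331 - (1/3)q) = 38, so q' = 714.
Then pb = 331 − (1/3)·714 = 93 and ps = 275/13 + (2/13)·714 = 131.
The subsidy expands output by 714 − 636 = 78 past the efficient level; on those units the gap between marginal cost and willingness to pay runs from 0 up to 38.
DWL = ½ × 38 × 78 = 1482.

Deadweight loss = $1482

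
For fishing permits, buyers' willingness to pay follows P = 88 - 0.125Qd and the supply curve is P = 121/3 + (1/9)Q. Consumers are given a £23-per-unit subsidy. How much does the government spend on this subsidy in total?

Pre-subsidy: 88 - 0.125Q = 121/3 + (1/9)Q gives Q* = 3432/17 and P* = 1067/17.
With the rebate, buyers effectively pay Pb = Ps − 23, where Ps is the price sellers receive.
On the curves, Pb = 88 - 0.125Q and Ps = 121/3 + (1/9)Q; the wedge Ps − Pb = 23 gives 121/3 + (1/9)Q − (88 - 0.125Q) = 23, so Q' = 5088/17.
Then Pb = 88 − 0.125·(5088/17) = 860/17 and Ps = 121/3 + (1/9)·(5088/17) = 1251/17.
Government outlay = subsidy × quantity = 23 × 5088/17 = 117024/17.

Government cost = 117024/17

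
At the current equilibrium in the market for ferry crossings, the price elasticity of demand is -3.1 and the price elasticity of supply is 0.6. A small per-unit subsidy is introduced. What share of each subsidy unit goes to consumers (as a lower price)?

Consumer share = 6/37

For a small subsidy around the equilibrium, the benefit split depends on the relative slopes, which at a point are proportional to the elasticities.
Buyer share = εs/(εs + |εd|) = 0.6/(0.6 + 3.1) = 6/37; seller share = |εd|/(εs + |εd|) = 31/37.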